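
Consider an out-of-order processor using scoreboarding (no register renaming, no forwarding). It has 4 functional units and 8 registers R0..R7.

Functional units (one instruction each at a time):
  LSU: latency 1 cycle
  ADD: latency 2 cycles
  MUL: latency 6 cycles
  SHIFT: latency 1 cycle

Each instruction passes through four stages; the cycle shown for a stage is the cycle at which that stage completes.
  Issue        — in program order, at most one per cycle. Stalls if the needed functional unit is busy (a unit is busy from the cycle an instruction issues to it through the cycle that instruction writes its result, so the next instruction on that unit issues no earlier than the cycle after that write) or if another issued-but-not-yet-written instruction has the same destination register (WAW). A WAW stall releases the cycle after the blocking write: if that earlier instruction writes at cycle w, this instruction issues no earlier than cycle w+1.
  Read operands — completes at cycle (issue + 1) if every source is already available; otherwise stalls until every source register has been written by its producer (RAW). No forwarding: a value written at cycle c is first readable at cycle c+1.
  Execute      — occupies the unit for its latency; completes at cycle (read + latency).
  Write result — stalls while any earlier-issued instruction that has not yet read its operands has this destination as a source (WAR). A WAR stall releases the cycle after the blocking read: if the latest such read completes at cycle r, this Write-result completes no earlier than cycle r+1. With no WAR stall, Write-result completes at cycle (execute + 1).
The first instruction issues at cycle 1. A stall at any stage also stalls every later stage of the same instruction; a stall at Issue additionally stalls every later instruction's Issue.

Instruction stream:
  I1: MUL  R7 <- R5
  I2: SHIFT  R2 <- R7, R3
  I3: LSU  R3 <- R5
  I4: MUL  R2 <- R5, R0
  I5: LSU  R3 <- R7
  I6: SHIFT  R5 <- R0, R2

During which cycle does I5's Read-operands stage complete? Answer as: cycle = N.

c1: I1→MUL
c2: I1 RO; I2→SHIFT
c3: I3→LSU
c4: I3 RO
c5: I3 EX
c8: I1 EX
c9: I1 WR R7
c10: I2 RO
c11: I2 EX; I3 WR R3
c12: I2 WR R2
c13: I4→MUL
c14: I4 RO; I5→LSU
c15: I5 RO; I6→SHIFT
c16: I5 EX
c17: I5 WR R3
c20: I4 EX
c21: I4 WR R2
c22: I6 RO
c23: I6 EX
c24: I6 WR R5

cycle = 15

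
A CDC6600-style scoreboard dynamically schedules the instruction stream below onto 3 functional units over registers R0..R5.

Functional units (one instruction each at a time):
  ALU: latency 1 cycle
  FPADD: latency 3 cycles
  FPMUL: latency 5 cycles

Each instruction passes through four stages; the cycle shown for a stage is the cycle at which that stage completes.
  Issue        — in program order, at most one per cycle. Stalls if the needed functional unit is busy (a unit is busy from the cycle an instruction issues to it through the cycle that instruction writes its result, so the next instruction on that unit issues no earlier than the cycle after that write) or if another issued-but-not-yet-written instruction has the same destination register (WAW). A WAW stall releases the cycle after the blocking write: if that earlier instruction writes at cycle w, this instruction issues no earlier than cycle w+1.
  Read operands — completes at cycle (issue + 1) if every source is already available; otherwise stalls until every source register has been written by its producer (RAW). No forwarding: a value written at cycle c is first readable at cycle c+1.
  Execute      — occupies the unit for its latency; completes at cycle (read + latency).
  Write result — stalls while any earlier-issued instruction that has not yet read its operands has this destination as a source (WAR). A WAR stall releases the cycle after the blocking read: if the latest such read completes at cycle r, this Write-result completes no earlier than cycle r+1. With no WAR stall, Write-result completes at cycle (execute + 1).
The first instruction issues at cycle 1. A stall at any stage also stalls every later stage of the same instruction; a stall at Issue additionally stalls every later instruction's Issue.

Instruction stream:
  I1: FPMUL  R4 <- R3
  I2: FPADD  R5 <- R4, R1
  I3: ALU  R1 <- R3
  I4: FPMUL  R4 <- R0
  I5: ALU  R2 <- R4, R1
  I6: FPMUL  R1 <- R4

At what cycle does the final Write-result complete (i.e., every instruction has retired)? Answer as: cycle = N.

[I1] 1/2/7/8
[I2] 2/9/12/13  (RAW R4: wait I1 write@8)
[I3] 3/4/5/10  (WAR R1: wait I2 read@9)
[I4] 9/10/15/16  (struct: FPMUL busy until I1 writes@8)
[I5] 11/17/18/19  (struct: ALU busy until I3 writes@10; RAW R4: wait I4 write@16)
[I6] 17/18/23/24  (struct: FPMUL busy until I4 writes@16)

cycle = 24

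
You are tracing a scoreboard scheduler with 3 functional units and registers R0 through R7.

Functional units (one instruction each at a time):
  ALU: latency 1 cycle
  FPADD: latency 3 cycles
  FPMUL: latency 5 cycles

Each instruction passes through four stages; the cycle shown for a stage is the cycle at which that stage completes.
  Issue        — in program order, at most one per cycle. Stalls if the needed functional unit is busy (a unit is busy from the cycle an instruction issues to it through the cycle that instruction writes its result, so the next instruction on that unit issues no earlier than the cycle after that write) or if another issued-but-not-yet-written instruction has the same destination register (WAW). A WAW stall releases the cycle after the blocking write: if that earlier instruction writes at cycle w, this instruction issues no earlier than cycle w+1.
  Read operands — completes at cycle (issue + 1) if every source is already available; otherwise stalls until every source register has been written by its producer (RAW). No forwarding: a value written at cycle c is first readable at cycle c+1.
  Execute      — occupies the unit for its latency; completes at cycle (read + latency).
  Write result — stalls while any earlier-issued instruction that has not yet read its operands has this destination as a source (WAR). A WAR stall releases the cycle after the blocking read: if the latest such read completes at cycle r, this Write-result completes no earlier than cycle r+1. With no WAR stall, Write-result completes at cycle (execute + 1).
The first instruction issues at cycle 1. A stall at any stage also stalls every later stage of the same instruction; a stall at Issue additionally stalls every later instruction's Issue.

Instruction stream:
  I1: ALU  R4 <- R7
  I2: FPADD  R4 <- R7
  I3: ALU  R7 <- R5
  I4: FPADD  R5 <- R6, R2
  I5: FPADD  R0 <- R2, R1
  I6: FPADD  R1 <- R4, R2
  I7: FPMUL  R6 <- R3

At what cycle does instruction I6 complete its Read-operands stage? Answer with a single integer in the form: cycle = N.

t=1  issue I1 (ALU)
t=2  I1 read-ops
t=3  I1 finished on ALU
t=4  I1→R4
t=5  issue I2 (FPADD)
t=6  I2 read-ops, issue I3 (ALU)
t=7  I3 read-ops
t=8  I3 finished on ALU
t=9  I2 finished on FPADD, I3→R7
t=10  I2→R4
t=11  issue I4 (FPADD)
t=12  I4 read-ops
t=15  I4 finished on FPADD
t=16  I4→R5
t=17  issue I5 (FPADD)
t=18  I5 read-ops
t=21  I5 finished on FPADD
t=22  I5→R0
t=23  issue I6 (FPADD)
t=24  I6 read-ops, issue I7 (FPMUL)
t=25  I7 read-ops
t=27  I6 finished on FPADD
t=28  I6→R1
t=30  I7 finished on FPMUL
t=31  I7→R6

cycle = 24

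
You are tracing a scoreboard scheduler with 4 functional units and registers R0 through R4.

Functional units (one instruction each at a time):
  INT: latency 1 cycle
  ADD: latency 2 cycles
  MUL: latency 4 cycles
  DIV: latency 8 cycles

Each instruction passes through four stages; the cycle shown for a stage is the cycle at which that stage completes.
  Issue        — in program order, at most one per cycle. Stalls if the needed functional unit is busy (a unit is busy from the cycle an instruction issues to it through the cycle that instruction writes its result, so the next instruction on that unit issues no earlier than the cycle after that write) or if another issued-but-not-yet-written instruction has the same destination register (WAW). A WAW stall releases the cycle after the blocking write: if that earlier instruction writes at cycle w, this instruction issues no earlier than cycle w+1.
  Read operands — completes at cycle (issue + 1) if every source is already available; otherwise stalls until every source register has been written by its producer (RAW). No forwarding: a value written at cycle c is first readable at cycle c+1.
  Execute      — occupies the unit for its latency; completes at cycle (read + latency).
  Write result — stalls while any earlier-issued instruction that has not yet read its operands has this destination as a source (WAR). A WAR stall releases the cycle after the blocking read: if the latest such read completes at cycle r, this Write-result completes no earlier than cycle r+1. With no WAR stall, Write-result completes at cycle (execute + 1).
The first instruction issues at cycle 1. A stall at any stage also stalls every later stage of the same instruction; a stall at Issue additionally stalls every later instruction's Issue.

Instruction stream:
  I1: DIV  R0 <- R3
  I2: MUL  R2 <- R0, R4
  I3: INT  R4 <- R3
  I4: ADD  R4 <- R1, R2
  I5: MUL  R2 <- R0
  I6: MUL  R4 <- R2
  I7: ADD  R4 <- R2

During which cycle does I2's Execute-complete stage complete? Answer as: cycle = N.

cycle = 16

cycle 1: I1 dispatched to DIV
cycle 2: I1 operands ready, I2 dispatched to MUL
cycle 3: I3 dispatched to INT
cycle 4: I3 operands ready
cycle 5: I3 complete
cycle 10: I1 complete
cycle 11: R0←I1
cycle 12: I2 operands ready
cycle 13: R4←I3
cycle 14: I4 dispatched to ADD
cycle 16: I2 complete
cycle 17: R2←I2
cycle 18: I4 operands ready, I5 dispatched to MUL
cycle 19: I5 operands ready
cycle 20: I4 complete
cycle 21: R4←I4
cycle 23: I5 complete
cycle 24: R2←I5
cycle 25: I6 dispatched to MUL
cycle 26: I6 operands ready
cycle 30: I6 complete
cycle 31: R4←I6
cycle 32: I7 dispatched to ADD
cycle 33: I7 operands ready
cycle 35: I7 complete
cycle 36: R4←I7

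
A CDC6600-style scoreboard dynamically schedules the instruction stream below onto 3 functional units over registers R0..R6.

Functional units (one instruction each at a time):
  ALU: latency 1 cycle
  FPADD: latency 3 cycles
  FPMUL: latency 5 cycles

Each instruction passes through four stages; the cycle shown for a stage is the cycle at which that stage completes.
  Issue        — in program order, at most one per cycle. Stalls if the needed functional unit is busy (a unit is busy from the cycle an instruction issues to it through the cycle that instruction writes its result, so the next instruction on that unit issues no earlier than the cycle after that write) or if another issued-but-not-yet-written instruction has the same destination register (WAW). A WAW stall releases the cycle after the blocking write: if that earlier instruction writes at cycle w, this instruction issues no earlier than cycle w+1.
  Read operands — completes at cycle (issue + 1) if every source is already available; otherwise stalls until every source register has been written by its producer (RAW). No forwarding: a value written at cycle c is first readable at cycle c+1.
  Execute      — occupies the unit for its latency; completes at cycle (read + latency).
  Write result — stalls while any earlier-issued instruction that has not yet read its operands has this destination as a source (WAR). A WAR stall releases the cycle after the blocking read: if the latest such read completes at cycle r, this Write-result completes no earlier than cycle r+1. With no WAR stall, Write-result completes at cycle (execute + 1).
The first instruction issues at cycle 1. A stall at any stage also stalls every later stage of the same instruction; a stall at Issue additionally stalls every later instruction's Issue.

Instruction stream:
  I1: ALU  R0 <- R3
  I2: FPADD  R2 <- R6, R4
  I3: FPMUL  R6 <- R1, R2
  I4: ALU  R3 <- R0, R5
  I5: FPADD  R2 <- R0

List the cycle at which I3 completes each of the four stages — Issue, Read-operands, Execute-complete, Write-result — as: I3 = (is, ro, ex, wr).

t=1  I1 issues→ALU
t=2  I1 reads, I2 issues→FPADD
t=3  I1 exec-done, I2 reads, I3 issues→FPMUL
t=4  I1 writes R0
t=5  I4 issues→ALU
t=6  I2 exec-done, I4 reads
t=7  I2 writes R2, I4 exec-done
t=8  I3 reads, I4 writes R3, I5 issues→FPADD
t=9  I5 reads
t=12  I5 exec-done
t=13  I3 exec-done, I5 writes R2
t=14  I3 writes R6

I3 = (3, 8, 13, 14)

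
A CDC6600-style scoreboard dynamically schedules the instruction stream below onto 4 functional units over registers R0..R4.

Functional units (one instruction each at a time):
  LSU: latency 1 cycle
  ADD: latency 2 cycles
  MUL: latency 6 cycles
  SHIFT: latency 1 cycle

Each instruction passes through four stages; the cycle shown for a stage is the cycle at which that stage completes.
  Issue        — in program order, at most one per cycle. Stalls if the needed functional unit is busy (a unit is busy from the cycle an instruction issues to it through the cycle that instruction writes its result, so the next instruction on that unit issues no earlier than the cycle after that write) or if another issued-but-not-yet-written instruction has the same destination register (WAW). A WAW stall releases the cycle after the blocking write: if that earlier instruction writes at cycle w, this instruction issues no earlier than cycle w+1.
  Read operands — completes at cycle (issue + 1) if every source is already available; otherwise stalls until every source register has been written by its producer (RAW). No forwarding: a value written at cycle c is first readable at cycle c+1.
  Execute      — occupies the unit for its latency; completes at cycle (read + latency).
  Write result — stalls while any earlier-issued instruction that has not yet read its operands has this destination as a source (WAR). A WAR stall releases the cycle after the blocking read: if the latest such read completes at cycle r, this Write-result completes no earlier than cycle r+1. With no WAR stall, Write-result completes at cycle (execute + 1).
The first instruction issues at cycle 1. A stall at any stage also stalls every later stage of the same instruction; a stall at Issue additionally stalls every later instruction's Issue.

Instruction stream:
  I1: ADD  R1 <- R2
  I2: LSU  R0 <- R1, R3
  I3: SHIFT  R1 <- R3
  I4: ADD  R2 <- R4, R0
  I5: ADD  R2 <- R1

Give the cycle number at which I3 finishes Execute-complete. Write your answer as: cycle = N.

I1  is:1  ro:2  ex:4  wr:5
I2  is:2  ro:6  ex:7  wr:8  — RAW R1: wait I1 write@5
I3  is:6  ro:7  ex:8  wr:9  — WAW R1: wait I1 write@5
I4  is:7  ro:9  ex:11  wr:12  — RAW R0: wait I2 write@8
I5  is:13  ro:14  ex:16  wr:17  — struct: ADD busy until I4 writes@12

cycle = 8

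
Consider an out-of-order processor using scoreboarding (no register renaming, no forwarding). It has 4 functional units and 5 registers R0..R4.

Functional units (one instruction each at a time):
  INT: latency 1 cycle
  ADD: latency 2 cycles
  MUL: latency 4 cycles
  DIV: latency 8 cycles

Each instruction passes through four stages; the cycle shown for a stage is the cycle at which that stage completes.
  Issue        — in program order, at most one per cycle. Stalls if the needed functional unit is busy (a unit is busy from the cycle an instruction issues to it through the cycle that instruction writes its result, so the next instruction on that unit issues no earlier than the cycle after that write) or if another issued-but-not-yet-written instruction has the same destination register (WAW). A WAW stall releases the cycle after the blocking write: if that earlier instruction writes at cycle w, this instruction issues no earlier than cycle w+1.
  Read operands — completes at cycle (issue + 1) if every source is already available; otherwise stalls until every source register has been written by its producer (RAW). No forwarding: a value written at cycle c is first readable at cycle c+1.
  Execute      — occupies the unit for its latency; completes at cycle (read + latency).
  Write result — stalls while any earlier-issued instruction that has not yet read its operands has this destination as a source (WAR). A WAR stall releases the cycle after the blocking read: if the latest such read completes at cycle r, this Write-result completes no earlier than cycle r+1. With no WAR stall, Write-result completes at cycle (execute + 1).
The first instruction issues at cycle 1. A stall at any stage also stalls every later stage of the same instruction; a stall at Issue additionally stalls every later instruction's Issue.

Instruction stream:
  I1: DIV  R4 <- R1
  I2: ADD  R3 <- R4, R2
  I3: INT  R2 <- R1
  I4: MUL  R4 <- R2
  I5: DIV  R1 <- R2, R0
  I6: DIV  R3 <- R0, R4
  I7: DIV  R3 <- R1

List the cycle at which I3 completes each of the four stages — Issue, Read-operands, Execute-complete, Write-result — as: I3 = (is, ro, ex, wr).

I3 = (3, 4, 5, 13)

cycle 1: issue I1 (DIV)
cycle 2: I1 read-ops · issue I2 (ADD)
cycle 3: issue I3 (INT)
cycle 4: I3 read-ops
cycle 5: I3 finished on INT
cycle 10: I1 finished on DIV
cycle 11: I1→R4
cycle 12: I2 read-ops · issue I4 (MUL)
cycle 13: I3→R2 · issue I5 (DIV)
cycle 14: I2 finished on ADD · I4 read-ops · I5 read-ops
cycle 15: I2→R3
cycle 18: I4 finished on MUL
cycle 19: I4→R4
cycle 22: I5 finished on DIV
cycle 23: I5→R1
cycle 24: issue I6 (DIV)
cycle 25: I6 read-ops
cycle 33: I6 finished on DIV
cycle 34: I6→R3
cycle 35: issue I7 (DIV)
cycle 36: I7 read-ops
cycle 44: I7 finished on DIV
cycle 45: I7→R3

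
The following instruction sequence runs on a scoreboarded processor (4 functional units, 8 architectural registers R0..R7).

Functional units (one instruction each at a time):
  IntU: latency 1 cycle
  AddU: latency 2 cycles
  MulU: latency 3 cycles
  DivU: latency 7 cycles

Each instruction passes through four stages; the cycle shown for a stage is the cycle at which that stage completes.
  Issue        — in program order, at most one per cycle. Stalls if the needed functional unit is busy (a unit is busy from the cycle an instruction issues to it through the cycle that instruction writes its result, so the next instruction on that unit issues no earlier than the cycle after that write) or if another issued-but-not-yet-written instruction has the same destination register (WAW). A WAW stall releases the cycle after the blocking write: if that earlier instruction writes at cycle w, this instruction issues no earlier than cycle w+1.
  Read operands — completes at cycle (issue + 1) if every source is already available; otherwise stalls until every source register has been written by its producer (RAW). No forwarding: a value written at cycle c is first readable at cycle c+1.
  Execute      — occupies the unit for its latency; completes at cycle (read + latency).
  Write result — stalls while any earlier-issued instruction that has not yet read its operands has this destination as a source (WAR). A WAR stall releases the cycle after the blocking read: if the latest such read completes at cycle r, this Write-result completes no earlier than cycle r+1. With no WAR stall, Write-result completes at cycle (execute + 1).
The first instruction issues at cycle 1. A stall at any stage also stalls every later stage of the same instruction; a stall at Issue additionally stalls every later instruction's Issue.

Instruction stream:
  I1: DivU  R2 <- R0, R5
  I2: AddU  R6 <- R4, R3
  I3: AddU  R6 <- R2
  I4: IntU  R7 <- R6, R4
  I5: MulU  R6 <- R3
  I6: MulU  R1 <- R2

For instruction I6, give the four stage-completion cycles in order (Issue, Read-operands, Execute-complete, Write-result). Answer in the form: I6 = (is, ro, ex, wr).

I6 = (21, 22, 25, 26)

I1  is:1  ro:2  ex:9  wr:10
I2  is:2  ro:3  ex:5  wr:6
I3  is:7  ro:11  ex:13  wr:14  — struct: AddU busy until I2 writes@6, RAW R2: wait I1 write@10
I4  is:8  ro:15  ex:16  wr:17  — RAW R6: wait I3 write@14
I5  is:15  ro:16  ex:19  wr:20  — WAW R6: wait I3 write@14
I6  is:21  ro:22  ex:25  wr:26  — struct: MulU busy until I5 writes@20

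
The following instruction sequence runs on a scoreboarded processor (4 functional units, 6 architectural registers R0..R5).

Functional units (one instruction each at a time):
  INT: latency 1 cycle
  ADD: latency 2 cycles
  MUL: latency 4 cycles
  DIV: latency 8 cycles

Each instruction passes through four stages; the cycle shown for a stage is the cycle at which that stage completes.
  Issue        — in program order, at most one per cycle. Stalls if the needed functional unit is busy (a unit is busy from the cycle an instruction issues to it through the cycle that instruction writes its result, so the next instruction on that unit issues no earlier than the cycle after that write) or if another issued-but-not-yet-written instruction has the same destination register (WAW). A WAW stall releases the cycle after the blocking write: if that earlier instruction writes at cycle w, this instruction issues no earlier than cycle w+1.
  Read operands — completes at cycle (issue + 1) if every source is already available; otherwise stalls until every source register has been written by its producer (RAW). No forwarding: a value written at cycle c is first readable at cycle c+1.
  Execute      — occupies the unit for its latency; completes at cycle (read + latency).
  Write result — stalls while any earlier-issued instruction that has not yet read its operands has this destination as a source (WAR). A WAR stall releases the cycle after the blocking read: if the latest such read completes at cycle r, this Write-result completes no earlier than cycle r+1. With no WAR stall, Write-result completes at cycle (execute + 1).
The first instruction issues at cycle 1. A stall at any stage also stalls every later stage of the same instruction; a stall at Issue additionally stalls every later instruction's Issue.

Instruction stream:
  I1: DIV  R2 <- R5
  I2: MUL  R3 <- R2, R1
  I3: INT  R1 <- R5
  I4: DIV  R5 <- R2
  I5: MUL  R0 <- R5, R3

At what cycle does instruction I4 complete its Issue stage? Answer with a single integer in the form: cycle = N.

  I1 | 1 | 2 | 10 | 11
  I2 | 2 | 12 | 16 | 17   RAW R2: wait I1 write@11
  I3 | 3 | 4 | 5 | 13   WAR R1: wait I2 read@12
  I4 | 12 | 13 | 21 | 22   struct: DIV busy until I1 writes@11
  I5 | 18 | 23 | 27 | 28   struct: MUL busy until I2 writes@17 · RAW R5: wait I4 write@22

cycle = 12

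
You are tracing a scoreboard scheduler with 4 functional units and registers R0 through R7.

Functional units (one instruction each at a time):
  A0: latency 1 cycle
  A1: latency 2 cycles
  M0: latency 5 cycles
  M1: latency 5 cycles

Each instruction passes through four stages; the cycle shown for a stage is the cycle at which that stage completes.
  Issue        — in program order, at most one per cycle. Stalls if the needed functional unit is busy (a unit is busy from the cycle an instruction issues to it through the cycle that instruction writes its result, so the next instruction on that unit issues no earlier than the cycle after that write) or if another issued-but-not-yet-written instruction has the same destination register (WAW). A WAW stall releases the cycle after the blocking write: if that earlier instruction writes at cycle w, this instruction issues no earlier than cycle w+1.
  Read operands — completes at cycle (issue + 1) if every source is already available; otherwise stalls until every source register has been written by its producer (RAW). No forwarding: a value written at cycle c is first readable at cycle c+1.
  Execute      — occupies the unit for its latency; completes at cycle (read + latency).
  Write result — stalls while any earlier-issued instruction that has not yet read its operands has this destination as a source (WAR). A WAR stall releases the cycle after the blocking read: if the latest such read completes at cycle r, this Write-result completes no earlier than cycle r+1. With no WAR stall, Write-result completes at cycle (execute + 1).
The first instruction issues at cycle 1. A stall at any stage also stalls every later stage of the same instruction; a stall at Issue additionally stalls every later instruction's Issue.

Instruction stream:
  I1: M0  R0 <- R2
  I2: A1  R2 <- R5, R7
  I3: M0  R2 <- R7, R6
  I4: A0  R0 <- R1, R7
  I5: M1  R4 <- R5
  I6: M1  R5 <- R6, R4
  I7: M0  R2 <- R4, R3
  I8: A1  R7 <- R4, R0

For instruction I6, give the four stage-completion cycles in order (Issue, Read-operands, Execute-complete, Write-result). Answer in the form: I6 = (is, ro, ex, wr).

I6 = (19, 20, 25, 26)

[1] I1 dispatched to M0
[2] I1 operands ready, I2 dispatched to A1
[3] I2 operands ready
[5] I2 complete
[6] R2←I2
[7] I1 complete
[8] R0←I1
[9] I3 dispatched to M0
[10] I3 operands ready, I4 dispatched to A0
[11] I4 operands ready, I5 dispatched to M1
[12] I4 complete, I5 operands ready
[13] R0←I4
[15] I3 complete
[16] R2←I3
[17] I5 complete
[18] R4←I5
[19] I6 dispatched to M1
[20] I6 operands ready, I7 dispatched to M0
[21] I7 operands ready, I8 dispatched to A1
[22] I8 operands ready
[24] I8 complete
[25] I6 complete, R7←I8
[26] R5←I6, I7 complete
[27] R2←I7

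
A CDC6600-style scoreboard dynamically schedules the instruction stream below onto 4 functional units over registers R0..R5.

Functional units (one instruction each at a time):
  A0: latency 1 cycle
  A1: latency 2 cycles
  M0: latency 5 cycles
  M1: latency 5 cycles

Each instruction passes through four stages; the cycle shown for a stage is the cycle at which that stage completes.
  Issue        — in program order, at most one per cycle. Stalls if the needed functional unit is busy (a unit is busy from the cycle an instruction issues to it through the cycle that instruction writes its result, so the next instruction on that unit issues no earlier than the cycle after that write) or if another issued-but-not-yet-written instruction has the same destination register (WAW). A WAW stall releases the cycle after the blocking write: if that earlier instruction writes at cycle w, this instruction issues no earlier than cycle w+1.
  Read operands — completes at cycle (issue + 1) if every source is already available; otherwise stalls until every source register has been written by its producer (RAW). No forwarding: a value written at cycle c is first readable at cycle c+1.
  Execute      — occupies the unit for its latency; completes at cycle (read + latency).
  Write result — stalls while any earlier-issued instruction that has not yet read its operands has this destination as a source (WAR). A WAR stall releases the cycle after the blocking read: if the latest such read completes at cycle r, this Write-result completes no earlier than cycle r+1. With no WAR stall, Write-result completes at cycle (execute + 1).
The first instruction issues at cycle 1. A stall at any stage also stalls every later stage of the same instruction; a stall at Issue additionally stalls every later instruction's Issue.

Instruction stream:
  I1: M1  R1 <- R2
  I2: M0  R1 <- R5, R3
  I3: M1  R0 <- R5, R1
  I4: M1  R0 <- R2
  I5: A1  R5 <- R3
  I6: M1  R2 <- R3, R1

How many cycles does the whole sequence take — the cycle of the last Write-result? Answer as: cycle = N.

t=1  I1→M1
t=2  I1 RO
t=7  I1 EX
t=8  I1 WR R1
t=9  I2→M0
t=10  I2 RO · I3→M1
t=15  I2 EX
t=16  I2 WR R1
t=17  I3 RO
t=22  I3 EX
t=23  I3 WR R0
t=24  I4→M1
t=25  I4 RO · I5→A1
t=26  I5 RO
t=28  I5 EX
t=29  I5 WR R5
t=30  I4 EX
t=31  I4 WR R0
t=32  I6→M1
t=33  I6 RO
t=38  I6 EX
t=39  I6 WR R2

cycle = 39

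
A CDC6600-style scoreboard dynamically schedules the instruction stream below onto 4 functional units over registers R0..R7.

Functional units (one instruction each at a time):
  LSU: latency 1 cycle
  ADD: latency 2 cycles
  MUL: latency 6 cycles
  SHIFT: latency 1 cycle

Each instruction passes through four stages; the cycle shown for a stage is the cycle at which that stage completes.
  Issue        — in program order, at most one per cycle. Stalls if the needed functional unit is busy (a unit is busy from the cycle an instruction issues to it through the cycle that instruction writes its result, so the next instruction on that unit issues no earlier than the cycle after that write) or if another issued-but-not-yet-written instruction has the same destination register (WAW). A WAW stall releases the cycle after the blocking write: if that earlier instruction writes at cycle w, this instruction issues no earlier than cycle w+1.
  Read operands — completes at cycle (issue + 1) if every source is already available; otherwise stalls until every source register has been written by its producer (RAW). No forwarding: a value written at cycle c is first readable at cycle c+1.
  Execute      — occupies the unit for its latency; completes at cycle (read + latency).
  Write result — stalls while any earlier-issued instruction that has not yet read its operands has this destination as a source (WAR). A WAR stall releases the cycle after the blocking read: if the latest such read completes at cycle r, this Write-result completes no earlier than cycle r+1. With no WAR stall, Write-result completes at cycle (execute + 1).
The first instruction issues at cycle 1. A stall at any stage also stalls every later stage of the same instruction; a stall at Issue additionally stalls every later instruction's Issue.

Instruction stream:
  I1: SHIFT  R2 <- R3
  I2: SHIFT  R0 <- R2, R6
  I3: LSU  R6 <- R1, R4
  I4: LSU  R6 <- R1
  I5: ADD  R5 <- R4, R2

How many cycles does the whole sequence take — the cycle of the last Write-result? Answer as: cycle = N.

cycle = 15

I1 -> (1, 2, 3, 4)
I2 -> (5, 6, 7, 8)  // struct: SHIFT busy until I1 writes@4
I3 -> (6, 7, 8, 9)
I4 -> (10, 11, 12, 13)  // struct: LSU busy until I3 writes@9
I5 -> (11, 12, 14, 15)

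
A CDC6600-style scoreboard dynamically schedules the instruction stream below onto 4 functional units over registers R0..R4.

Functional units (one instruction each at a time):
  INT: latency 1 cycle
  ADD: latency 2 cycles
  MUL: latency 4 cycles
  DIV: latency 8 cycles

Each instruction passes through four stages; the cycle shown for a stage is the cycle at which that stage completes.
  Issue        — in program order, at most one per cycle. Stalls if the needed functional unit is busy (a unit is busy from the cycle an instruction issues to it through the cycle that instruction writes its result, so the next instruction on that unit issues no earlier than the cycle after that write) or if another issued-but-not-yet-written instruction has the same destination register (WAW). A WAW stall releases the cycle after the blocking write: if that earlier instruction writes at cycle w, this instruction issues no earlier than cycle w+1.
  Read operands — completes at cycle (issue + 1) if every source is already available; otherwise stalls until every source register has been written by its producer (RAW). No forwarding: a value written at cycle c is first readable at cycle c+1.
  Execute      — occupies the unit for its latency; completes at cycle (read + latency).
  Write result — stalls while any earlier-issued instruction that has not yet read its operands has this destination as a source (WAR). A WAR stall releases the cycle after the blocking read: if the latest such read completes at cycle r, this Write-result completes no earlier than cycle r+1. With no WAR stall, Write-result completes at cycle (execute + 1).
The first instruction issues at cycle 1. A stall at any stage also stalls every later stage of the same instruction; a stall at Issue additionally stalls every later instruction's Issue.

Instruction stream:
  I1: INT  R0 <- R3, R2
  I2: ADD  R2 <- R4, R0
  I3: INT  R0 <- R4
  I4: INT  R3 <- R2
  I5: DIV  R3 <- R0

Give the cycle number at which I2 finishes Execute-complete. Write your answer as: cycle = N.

cycle = 7

cycle 1: I1→INT
cycle 2: I1 RO, I2→ADD
cycle 3: I1 EX
cycle 4: I1 WR R0
cycle 5: I2 RO, I3→INT
cycle 6: I3 RO
cycle 7: I2 EX, I3 EX
cycle 8: I2 WR R2, I3 WR R0
cycle 9: I4→INT
cycle 10: I4 RO
cycle 11: I4 EX
cycle 12: I4 WR R3
cycle 13: I5→DIV
cycle 14: I5 RO
cycle 22: I5 EX
cycle 23: I5 WR R3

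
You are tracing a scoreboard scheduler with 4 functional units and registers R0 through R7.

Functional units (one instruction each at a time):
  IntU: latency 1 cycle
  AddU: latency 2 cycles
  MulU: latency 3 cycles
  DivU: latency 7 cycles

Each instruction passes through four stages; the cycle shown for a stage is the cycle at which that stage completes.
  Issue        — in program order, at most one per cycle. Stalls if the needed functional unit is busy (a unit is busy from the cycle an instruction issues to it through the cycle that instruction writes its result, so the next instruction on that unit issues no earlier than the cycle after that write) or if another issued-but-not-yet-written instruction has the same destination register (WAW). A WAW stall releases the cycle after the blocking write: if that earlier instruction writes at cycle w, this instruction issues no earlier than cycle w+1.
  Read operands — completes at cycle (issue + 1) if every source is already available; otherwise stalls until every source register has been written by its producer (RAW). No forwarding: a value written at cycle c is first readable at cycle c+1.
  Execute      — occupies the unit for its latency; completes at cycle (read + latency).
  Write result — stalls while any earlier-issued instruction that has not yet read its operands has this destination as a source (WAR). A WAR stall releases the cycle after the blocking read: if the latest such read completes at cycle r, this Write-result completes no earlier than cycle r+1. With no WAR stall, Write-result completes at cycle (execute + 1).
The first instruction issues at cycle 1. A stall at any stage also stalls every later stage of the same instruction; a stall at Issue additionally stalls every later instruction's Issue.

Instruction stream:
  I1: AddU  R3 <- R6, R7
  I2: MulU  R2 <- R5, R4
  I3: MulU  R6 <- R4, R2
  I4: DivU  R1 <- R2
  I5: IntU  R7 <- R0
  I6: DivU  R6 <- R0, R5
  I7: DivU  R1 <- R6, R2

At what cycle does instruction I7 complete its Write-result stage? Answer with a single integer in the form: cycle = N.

cycle = 38

I1  is:1  ro:2  ex:4  wr:5
I2  is:2  ro:3  ex:6  wr:7
I3  is:8  ro:9  ex:12  wr:13  — struct: MulU busy until I2 writes@7
I4  is:9  ro:10  ex:17  wr:18
I5  is:10  ro:11  ex:12  wr:13
I6  is:19  ro:20  ex:27  wr:28  — struct: DivU busy until I4 writes@18
I7  is:29  ro:30  ex:37  wr:38  — struct: DivU busy until I6 writes@28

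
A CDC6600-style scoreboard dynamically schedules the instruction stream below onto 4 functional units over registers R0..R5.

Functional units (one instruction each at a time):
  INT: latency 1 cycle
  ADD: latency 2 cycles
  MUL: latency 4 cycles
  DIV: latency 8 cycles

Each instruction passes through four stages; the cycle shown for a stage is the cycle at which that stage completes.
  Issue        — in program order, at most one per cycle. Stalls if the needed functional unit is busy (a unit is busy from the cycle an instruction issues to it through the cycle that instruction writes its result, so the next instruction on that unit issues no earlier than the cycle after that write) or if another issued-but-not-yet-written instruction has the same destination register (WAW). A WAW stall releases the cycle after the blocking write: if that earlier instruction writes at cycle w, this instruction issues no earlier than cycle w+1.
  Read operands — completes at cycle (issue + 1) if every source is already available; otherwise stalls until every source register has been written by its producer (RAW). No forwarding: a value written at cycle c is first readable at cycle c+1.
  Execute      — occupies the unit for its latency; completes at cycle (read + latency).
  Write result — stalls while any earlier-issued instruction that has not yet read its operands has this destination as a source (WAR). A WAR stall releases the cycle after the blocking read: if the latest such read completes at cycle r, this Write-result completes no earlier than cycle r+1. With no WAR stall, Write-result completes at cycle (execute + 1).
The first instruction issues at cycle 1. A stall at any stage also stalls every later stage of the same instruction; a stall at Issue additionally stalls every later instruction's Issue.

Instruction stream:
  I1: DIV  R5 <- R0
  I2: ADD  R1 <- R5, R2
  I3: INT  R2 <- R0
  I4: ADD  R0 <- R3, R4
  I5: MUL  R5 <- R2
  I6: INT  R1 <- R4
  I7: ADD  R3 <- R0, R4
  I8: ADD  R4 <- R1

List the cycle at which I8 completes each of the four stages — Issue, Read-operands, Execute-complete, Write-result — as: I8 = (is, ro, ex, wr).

t=1  I1 issues→DIV
t=2  I1 reads · I2 issues→ADD
t=3  I3 issues→INT
t=4  I3 reads
t=5  I3 exec-done
t=10  I1 exec-done
t=11  I1 writes R5
t=12  I2 reads
t=13  I3 writes R2
t=14  I2 exec-done
t=15  I2 writes R1
t=16  I4 issues→ADD
t=17  I4 reads · I5 issues→MUL
t=18  I5 reads · I6 issues→INT
t=19  I4 exec-done · I6 reads
t=20  I4 writes R0 · I6 exec-done
t=21  I6 writes R1 · I7 issues→ADD
t=22  I5 exec-done · I7 reads
t=23  I5 writes R5
t=24  I7 exec-done
t=25  I7 writes R3
t=26  I8 issues→ADD
t=27  I8 reads
t=29  I8 exec-done
t=30  I8 writes R4

I8 = (26, 27, 29, 30)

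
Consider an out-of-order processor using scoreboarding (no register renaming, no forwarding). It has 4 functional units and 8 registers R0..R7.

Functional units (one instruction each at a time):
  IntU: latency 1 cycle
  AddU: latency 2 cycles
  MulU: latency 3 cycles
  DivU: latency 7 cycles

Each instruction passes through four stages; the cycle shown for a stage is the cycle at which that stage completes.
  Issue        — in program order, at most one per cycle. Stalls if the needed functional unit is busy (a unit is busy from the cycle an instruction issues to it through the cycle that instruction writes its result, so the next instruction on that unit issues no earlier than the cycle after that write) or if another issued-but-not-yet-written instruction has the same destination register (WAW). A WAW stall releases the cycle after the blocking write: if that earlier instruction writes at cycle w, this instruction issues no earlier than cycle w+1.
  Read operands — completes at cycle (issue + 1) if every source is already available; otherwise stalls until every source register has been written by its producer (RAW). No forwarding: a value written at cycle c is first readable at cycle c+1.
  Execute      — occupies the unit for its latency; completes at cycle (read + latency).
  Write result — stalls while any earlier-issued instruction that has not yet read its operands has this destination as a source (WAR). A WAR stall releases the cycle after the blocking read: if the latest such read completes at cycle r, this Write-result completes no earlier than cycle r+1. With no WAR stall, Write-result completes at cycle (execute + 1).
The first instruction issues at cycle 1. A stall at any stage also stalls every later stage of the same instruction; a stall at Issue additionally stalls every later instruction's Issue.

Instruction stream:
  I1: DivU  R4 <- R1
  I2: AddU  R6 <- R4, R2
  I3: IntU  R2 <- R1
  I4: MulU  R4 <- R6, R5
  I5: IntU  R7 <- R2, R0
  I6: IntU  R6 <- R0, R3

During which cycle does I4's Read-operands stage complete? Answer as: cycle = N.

cycle = 15

1) issue 1, read 2, done 9, write 10
2) issue 2, read 11, done 13, write 14  <RAW R4: wait I1 write@10>
3) issue 3, read 4, done 5, write 12  <WAR R2: wait I2 read@11>
4) issue 11, read 15, done 18, write 19  <WAW R4: wait I1 write@10 / RAW R6: wait I2 write@14>
5) issue 13, read 14, done 15, write 16  <struct: IntU busy until I3 writes@12>
6) issue 17, read 18, done 19, write 20  <struct: IntU busy until I5 writes@16>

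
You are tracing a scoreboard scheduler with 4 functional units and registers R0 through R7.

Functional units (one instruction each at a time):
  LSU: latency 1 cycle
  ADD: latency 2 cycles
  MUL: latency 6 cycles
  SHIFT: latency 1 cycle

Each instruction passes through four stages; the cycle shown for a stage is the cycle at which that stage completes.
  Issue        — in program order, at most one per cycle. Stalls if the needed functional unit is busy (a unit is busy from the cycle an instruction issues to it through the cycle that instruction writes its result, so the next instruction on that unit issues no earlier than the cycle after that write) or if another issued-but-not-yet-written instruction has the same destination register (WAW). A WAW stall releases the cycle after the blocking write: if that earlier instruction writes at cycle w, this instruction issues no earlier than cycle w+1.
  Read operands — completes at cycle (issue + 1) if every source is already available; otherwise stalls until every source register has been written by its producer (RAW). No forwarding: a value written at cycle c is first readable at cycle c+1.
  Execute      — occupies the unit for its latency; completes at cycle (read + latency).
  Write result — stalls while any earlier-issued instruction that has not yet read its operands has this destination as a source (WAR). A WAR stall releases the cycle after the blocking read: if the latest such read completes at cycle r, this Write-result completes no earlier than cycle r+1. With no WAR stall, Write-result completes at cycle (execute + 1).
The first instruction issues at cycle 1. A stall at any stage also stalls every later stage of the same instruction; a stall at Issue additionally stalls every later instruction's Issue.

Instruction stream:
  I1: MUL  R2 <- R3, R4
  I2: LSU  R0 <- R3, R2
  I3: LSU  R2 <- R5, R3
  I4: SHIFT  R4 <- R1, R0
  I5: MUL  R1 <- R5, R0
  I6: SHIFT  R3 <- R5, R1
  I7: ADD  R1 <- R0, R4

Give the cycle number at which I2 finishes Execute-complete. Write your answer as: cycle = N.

c1: I1 dispatched to MUL
c2: I1 operands ready · I2 dispatched to LSU
c8: I1 complete
c9: R2←I1
c10: I2 operands ready
c11: I2 complete
c12: R0←I2
c13: I3 dispatched to LSU
c14: I3 operands ready · I4 dispatched to SHIFT
c15: I3 complete · I4 operands ready · I5 dispatched to MUL
c16: R2←I3 · I4 complete · I5 operands ready
c17: R4←I4
c18: I6 dispatched to SHIFT
c22: I5 complete
c23: R1←I5
c24: I6 operands ready · I7 dispatched to ADD
c25: I6 complete · I7 operands ready
c26: R3←I6
c27: I7 complete
c28: R1←I7

cycle = 11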